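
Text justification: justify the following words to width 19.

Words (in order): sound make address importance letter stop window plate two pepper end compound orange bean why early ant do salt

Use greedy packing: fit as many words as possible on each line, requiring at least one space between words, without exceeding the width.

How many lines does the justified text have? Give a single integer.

Line 1: ['sound', 'make', 'address'] (min_width=18, slack=1)
Line 2: ['importance', 'letter'] (min_width=17, slack=2)
Line 3: ['stop', 'window', 'plate'] (min_width=17, slack=2)
Line 4: ['two', 'pepper', 'end'] (min_width=14, slack=5)
Line 5: ['compound', 'orange'] (min_width=15, slack=4)
Line 6: ['bean', 'why', 'early', 'ant'] (min_width=18, slack=1)
Line 7: ['do', 'salt'] (min_width=7, slack=12)
Total lines: 7

Answer: 7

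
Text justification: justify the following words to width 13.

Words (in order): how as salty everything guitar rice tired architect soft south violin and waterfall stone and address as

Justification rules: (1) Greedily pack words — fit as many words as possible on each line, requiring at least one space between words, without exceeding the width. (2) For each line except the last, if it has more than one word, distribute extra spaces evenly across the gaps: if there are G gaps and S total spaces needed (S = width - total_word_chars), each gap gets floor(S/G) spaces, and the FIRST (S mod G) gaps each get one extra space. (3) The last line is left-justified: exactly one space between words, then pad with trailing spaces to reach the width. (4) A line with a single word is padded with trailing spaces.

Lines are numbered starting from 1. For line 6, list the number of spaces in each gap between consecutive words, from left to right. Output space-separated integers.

Line 1: ['how', 'as', 'salty'] (min_width=12, slack=1)
Line 2: ['everything'] (min_width=10, slack=3)
Line 3: ['guitar', 'rice'] (min_width=11, slack=2)
Line 4: ['tired'] (min_width=5, slack=8)
Line 5: ['architect'] (min_width=9, slack=4)
Line 6: ['soft', 'south'] (min_width=10, slack=3)
Line 7: ['violin', 'and'] (min_width=10, slack=3)
Line 8: ['waterfall'] (min_width=9, slack=4)
Line 9: ['stone', 'and'] (min_width=9, slack=4)
Line 10: ['address', 'as'] (min_width=10, slack=3)

Answer: 4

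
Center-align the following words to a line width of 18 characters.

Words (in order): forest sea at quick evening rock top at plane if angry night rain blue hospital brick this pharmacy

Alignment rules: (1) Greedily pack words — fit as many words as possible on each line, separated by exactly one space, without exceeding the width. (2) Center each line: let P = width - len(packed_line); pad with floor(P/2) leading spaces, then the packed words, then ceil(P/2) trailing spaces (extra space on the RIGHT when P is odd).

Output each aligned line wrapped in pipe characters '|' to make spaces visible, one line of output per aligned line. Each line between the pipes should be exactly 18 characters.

Line 1: ['forest', 'sea', 'at'] (min_width=13, slack=5)
Line 2: ['quick', 'evening', 'rock'] (min_width=18, slack=0)
Line 3: ['top', 'at', 'plane', 'if'] (min_width=15, slack=3)
Line 4: ['angry', 'night', 'rain'] (min_width=16, slack=2)
Line 5: ['blue', 'hospital'] (min_width=13, slack=5)
Line 6: ['brick', 'this'] (min_width=10, slack=8)
Line 7: ['pharmacy'] (min_width=8, slack=10)

Answer: |  forest sea at   |
|quick evening rock|
| top at plane if  |
| angry night rain |
|  blue hospital   |
|    brick this    |
|     pharmacy     |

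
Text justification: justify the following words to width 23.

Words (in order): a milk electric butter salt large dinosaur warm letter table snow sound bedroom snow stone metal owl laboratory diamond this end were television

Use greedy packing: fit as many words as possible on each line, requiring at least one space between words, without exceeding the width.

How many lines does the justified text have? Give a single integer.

Answer: 7

Derivation:
Line 1: ['a', 'milk', 'electric', 'butter'] (min_width=22, slack=1)
Line 2: ['salt', 'large', 'dinosaur'] (min_width=19, slack=4)
Line 3: ['warm', 'letter', 'table', 'snow'] (min_width=22, slack=1)
Line 4: ['sound', 'bedroom', 'snow'] (min_width=18, slack=5)
Line 5: ['stone', 'metal', 'owl'] (min_width=15, slack=8)
Line 6: ['laboratory', 'diamond', 'this'] (min_width=23, slack=0)
Line 7: ['end', 'were', 'television'] (min_width=19, slack=4)
Total lines: 7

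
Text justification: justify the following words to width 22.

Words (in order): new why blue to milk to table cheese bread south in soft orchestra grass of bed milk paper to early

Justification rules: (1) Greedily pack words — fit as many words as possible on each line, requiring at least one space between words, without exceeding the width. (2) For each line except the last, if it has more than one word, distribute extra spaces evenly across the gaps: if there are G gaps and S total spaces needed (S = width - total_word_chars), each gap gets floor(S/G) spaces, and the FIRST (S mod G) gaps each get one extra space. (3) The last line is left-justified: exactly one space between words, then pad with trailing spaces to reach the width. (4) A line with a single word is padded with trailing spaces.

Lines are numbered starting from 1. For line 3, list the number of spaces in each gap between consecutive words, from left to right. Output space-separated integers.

Line 1: ['new', 'why', 'blue', 'to', 'milk'] (min_width=20, slack=2)
Line 2: ['to', 'table', 'cheese', 'bread'] (min_width=21, slack=1)
Line 3: ['south', 'in', 'soft'] (min_width=13, slack=9)
Line 4: ['orchestra', 'grass', 'of', 'bed'] (min_width=22, slack=0)
Line 5: ['milk', 'paper', 'to', 'early'] (min_width=19, slack=3)

Answer: 6 5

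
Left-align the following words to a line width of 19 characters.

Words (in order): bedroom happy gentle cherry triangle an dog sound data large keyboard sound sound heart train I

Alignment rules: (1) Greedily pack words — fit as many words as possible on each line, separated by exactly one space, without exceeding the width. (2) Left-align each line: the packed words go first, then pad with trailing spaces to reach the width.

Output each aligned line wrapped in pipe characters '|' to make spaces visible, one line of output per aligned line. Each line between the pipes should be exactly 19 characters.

Line 1: ['bedroom', 'happy'] (min_width=13, slack=6)
Line 2: ['gentle', 'cherry'] (min_width=13, slack=6)
Line 3: ['triangle', 'an', 'dog'] (min_width=15, slack=4)
Line 4: ['sound', 'data', 'large'] (min_width=16, slack=3)
Line 5: ['keyboard', 'sound'] (min_width=14, slack=5)
Line 6: ['sound', 'heart', 'train', 'I'] (min_width=19, slack=0)

Answer: |bedroom happy      |
|gentle cherry      |
|triangle an dog    |
|sound data large   |
|keyboard sound     |
|sound heart train I|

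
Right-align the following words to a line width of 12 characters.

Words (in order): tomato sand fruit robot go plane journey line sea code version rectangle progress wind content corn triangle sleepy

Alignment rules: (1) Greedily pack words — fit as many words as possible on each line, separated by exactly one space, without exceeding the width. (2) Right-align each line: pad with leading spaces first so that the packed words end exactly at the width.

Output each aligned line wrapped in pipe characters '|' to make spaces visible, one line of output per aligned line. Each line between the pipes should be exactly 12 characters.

Line 1: ['tomato', 'sand'] (min_width=11, slack=1)
Line 2: ['fruit', 'robot'] (min_width=11, slack=1)
Line 3: ['go', 'plane'] (min_width=8, slack=4)
Line 4: ['journey', 'line'] (min_width=12, slack=0)
Line 5: ['sea', 'code'] (min_width=8, slack=4)
Line 6: ['version'] (min_width=7, slack=5)
Line 7: ['rectangle'] (min_width=9, slack=3)
Line 8: ['progress'] (min_width=8, slack=4)
Line 9: ['wind', 'content'] (min_width=12, slack=0)
Line 10: ['corn'] (min_width=4, slack=8)
Line 11: ['triangle'] (min_width=8, slack=4)
Line 12: ['sleepy'] (min_width=6, slack=6)

Answer: | tomato sand|
| fruit robot|
|    go plane|
|journey line|
|    sea code|
|     version|
|   rectangle|
|    progress|
|wind content|
|        corn|
|    triangle|
|      sleepy|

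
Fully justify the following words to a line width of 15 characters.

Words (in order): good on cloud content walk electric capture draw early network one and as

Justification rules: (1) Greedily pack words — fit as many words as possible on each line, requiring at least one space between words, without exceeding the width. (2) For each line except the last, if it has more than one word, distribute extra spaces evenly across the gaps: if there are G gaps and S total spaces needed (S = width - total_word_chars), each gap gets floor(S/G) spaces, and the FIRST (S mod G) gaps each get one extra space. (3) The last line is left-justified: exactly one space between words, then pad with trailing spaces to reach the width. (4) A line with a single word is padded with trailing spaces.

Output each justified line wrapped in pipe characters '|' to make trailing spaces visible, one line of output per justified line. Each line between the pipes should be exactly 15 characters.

Answer: |good  on  cloud|
|content    walk|
|electric       |
|capture    draw|
|early   network|
|one and as     |

Derivation:
Line 1: ['good', 'on', 'cloud'] (min_width=13, slack=2)
Line 2: ['content', 'walk'] (min_width=12, slack=3)
Line 3: ['electric'] (min_width=8, slack=7)
Line 4: ['capture', 'draw'] (min_width=12, slack=3)
Line 5: ['early', 'network'] (min_width=13, slack=2)
Line 6: ['one', 'and', 'as'] (min_width=10, slack=5)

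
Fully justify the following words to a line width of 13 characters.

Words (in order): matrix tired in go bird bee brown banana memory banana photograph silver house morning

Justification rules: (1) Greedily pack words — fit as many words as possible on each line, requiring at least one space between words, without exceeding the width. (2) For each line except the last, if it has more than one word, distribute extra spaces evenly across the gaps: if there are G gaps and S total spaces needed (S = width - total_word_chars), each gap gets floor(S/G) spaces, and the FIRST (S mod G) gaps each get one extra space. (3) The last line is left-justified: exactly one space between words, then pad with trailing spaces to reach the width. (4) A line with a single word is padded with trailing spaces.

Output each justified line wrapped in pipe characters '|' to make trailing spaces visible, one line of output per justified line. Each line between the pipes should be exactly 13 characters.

Answer: |matrix  tired|
|in   go  bird|
|bee     brown|
|banana memory|
|banana       |
|photograph   |
|silver  house|
|morning      |

Derivation:
Line 1: ['matrix', 'tired'] (min_width=12, slack=1)
Line 2: ['in', 'go', 'bird'] (min_width=10, slack=3)
Line 3: ['bee', 'brown'] (min_width=9, slack=4)
Line 4: ['banana', 'memory'] (min_width=13, slack=0)
Line 5: ['banana'] (min_width=6, slack=7)
Line 6: ['photograph'] (min_width=10, slack=3)
Line 7: ['silver', 'house'] (min_width=12, slack=1)
Line 8: ['morning'] (min_width=7, slack=6)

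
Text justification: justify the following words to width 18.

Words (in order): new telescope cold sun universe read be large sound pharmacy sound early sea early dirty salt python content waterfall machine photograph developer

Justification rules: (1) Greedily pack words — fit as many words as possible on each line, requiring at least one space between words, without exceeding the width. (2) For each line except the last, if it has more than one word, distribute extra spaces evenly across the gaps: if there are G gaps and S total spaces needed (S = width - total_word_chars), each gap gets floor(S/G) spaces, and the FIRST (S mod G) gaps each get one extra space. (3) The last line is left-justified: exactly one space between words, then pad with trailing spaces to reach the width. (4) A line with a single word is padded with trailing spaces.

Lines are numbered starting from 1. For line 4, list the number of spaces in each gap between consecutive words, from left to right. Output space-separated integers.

Line 1: ['new', 'telescope', 'cold'] (min_width=18, slack=0)
Line 2: ['sun', 'universe', 'read'] (min_width=17, slack=1)
Line 3: ['be', 'large', 'sound'] (min_width=14, slack=4)
Line 4: ['pharmacy', 'sound'] (min_width=14, slack=4)
Line 5: ['early', 'sea', 'early'] (min_width=15, slack=3)
Line 6: ['dirty', 'salt', 'python'] (min_width=17, slack=1)
Line 7: ['content', 'waterfall'] (min_width=17, slack=1)
Line 8: ['machine', 'photograph'] (min_width=18, slack=0)
Line 9: ['developer'] (min_width=9, slack=9)

Answer: 5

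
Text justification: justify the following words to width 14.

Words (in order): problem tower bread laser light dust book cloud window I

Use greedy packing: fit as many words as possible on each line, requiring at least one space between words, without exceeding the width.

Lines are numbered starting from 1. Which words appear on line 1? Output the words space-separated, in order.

Line 1: ['problem', 'tower'] (min_width=13, slack=1)
Line 2: ['bread', 'laser'] (min_width=11, slack=3)
Line 3: ['light', 'dust'] (min_width=10, slack=4)
Line 4: ['book', 'cloud'] (min_width=10, slack=4)
Line 5: ['window', 'I'] (min_width=8, slack=6)

Answer: problem tower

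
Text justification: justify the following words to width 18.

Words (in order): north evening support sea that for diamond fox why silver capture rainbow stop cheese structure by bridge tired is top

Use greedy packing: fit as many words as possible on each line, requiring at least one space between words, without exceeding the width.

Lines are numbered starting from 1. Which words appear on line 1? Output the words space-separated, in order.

Answer: north evening

Derivation:
Line 1: ['north', 'evening'] (min_width=13, slack=5)
Line 2: ['support', 'sea', 'that'] (min_width=16, slack=2)
Line 3: ['for', 'diamond', 'fox'] (min_width=15, slack=3)
Line 4: ['why', 'silver', 'capture'] (min_width=18, slack=0)
Line 5: ['rainbow', 'stop'] (min_width=12, slack=6)
Line 6: ['cheese', 'structure'] (min_width=16, slack=2)
Line 7: ['by', 'bridge', 'tired', 'is'] (min_width=18, slack=0)
Line 8: ['top'] (min_width=3, slack=15)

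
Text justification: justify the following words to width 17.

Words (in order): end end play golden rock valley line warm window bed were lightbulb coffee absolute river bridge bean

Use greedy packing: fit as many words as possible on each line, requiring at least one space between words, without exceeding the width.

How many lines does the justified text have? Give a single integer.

Answer: 7

Derivation:
Line 1: ['end', 'end', 'play'] (min_width=12, slack=5)
Line 2: ['golden', 'rock'] (min_width=11, slack=6)
Line 3: ['valley', 'line', 'warm'] (min_width=16, slack=1)
Line 4: ['window', 'bed', 'were'] (min_width=15, slack=2)
Line 5: ['lightbulb', 'coffee'] (min_width=16, slack=1)
Line 6: ['absolute', 'river'] (min_width=14, slack=3)
Line 7: ['bridge', 'bean'] (min_width=11, slack=6)
Total lines: 7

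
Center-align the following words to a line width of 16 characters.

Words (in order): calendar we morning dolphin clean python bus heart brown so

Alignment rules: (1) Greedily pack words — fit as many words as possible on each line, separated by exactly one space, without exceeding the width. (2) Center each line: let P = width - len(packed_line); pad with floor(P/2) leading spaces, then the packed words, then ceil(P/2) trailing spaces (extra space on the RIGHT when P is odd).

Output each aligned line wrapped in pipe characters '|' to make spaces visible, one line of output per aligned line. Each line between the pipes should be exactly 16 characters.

Answer: |  calendar we   |
|morning dolphin |
|clean python bus|
| heart brown so |

Derivation:
Line 1: ['calendar', 'we'] (min_width=11, slack=5)
Line 2: ['morning', 'dolphin'] (min_width=15, slack=1)
Line 3: ['clean', 'python', 'bus'] (min_width=16, slack=0)
Line 4: ['heart', 'brown', 'so'] (min_width=14, slack=2)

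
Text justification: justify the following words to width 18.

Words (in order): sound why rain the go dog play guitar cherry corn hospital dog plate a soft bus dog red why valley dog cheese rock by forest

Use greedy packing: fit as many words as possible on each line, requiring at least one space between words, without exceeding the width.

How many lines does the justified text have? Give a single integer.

Answer: 8

Derivation:
Line 1: ['sound', 'why', 'rain', 'the'] (min_width=18, slack=0)
Line 2: ['go', 'dog', 'play', 'guitar'] (min_width=18, slack=0)
Line 3: ['cherry', 'corn'] (min_width=11, slack=7)
Line 4: ['hospital', 'dog', 'plate'] (min_width=18, slack=0)
Line 5: ['a', 'soft', 'bus', 'dog', 'red'] (min_width=18, slack=0)
Line 6: ['why', 'valley', 'dog'] (min_width=14, slack=4)
Line 7: ['cheese', 'rock', 'by'] (min_width=14, slack=4)
Line 8: ['forest'] (min_width=6, slack=12)
Total lines: 8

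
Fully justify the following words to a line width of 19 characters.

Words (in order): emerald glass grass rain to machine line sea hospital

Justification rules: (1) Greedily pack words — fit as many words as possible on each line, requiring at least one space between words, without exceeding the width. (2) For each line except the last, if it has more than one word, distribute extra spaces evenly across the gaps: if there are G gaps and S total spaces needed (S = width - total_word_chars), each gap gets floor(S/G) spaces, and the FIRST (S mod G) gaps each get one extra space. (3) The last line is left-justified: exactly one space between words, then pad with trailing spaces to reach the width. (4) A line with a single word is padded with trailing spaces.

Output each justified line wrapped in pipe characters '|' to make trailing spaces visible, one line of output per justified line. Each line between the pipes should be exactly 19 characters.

Line 1: ['emerald', 'glass', 'grass'] (min_width=19, slack=0)
Line 2: ['rain', 'to', 'machine'] (min_width=15, slack=4)
Line 3: ['line', 'sea', 'hospital'] (min_width=17, slack=2)

Answer: |emerald glass grass|
|rain   to   machine|
|line sea hospital  |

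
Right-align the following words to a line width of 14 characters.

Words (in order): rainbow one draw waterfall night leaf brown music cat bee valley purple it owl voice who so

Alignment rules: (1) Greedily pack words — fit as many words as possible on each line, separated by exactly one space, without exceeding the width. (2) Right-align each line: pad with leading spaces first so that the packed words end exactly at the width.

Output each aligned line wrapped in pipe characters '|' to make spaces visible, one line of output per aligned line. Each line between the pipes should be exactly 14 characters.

Line 1: ['rainbow', 'one'] (min_width=11, slack=3)
Line 2: ['draw', 'waterfall'] (min_width=14, slack=0)
Line 3: ['night', 'leaf'] (min_width=10, slack=4)
Line 4: ['brown', 'music'] (min_width=11, slack=3)
Line 5: ['cat', 'bee', 'valley'] (min_width=14, slack=0)
Line 6: ['purple', 'it', 'owl'] (min_width=13, slack=1)
Line 7: ['voice', 'who', 'so'] (min_width=12, slack=2)

Answer: |   rainbow one|
|draw waterfall|
|    night leaf|
|   brown music|
|cat bee valley|
| purple it owl|
|  voice who so|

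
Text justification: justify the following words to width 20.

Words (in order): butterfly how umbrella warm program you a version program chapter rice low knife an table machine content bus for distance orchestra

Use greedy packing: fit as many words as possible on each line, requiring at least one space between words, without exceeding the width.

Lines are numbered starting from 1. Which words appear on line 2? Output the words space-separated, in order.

Answer: umbrella warm

Derivation:
Line 1: ['butterfly', 'how'] (min_width=13, slack=7)
Line 2: ['umbrella', 'warm'] (min_width=13, slack=7)
Line 3: ['program', 'you', 'a'] (min_width=13, slack=7)
Line 4: ['version', 'program'] (min_width=15, slack=5)
Line 5: ['chapter', 'rice', 'low'] (min_width=16, slack=4)
Line 6: ['knife', 'an', 'table'] (min_width=14, slack=6)
Line 7: ['machine', 'content', 'bus'] (min_width=19, slack=1)
Line 8: ['for', 'distance'] (min_width=12, slack=8)
Line 9: ['orchestra'] (min_width=9, slack=11)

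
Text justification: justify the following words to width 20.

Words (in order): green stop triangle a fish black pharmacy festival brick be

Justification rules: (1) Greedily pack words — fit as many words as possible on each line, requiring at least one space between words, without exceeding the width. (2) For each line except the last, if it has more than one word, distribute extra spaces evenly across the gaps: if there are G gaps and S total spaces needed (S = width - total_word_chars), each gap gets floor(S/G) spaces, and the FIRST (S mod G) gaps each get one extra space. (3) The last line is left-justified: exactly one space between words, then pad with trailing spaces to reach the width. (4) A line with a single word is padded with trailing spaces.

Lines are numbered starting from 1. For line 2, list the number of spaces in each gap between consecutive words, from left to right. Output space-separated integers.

Answer: 5 5

Derivation:
Line 1: ['green', 'stop', 'triangle'] (min_width=19, slack=1)
Line 2: ['a', 'fish', 'black'] (min_width=12, slack=8)
Line 3: ['pharmacy', 'festival'] (min_width=17, slack=3)
Line 4: ['brick', 'be'] (min_width=8, slack=12)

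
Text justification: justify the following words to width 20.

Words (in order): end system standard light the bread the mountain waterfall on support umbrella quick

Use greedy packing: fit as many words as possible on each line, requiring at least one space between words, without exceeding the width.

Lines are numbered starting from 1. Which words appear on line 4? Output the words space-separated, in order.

Answer: on support umbrella

Derivation:
Line 1: ['end', 'system', 'standard'] (min_width=19, slack=1)
Line 2: ['light', 'the', 'bread', 'the'] (min_width=19, slack=1)
Line 3: ['mountain', 'waterfall'] (min_width=18, slack=2)
Line 4: ['on', 'support', 'umbrella'] (min_width=19, slack=1)
Line 5: ['quick'] (min_width=5, slack=15)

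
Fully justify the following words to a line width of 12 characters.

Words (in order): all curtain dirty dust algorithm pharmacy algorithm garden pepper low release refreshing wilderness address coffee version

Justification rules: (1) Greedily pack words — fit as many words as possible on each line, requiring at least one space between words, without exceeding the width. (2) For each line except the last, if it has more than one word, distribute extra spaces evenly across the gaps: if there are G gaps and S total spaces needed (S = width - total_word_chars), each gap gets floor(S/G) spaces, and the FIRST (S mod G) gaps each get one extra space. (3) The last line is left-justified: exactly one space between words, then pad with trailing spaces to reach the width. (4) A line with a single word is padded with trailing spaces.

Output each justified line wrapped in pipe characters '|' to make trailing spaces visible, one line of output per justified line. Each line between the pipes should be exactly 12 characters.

Answer: |all  curtain|
|dirty   dust|
|algorithm   |
|pharmacy    |
|algorithm   |
|garden      |
|pepper   low|
|release     |
|refreshing  |
|wilderness  |
|address     |
|coffee      |
|version     |

Derivation:
Line 1: ['all', 'curtain'] (min_width=11, slack=1)
Line 2: ['dirty', 'dust'] (min_width=10, slack=2)
Line 3: ['algorithm'] (min_width=9, slack=3)
Line 4: ['pharmacy'] (min_width=8, slack=4)
Line 5: ['algorithm'] (min_width=9, slack=3)
Line 6: ['garden'] (min_width=6, slack=6)
Line 7: ['pepper', 'low'] (min_width=10, slack=2)
Line 8: ['release'] (min_width=7, slack=5)
Line 9: ['refreshing'] (min_width=10, slack=2)
Line 10: ['wilderness'] (min_width=10, slack=2)
Line 11: ['address'] (min_width=7, slack=5)
Line 12: ['coffee'] (min_width=6, slack=6)
Line 13: ['version'] (min_width=7, slack=5)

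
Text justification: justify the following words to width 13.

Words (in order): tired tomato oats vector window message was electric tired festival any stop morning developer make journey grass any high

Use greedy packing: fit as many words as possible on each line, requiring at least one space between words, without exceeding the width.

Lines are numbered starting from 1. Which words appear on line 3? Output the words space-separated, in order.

Line 1: ['tired', 'tomato'] (min_width=12, slack=1)
Line 2: ['oats', 'vector'] (min_width=11, slack=2)
Line 3: ['window'] (min_width=6, slack=7)
Line 4: ['message', 'was'] (min_width=11, slack=2)
Line 5: ['electric'] (min_width=8, slack=5)
Line 6: ['tired'] (min_width=5, slack=8)
Line 7: ['festival', 'any'] (min_width=12, slack=1)
Line 8: ['stop', 'morning'] (min_width=12, slack=1)
Line 9: ['developer'] (min_width=9, slack=4)
Line 10: ['make', 'journey'] (min_width=12, slack=1)
Line 11: ['grass', 'any'] (min_width=9, slack=4)
Line 12: ['high'] (min_width=4, slack=9)

Answer: window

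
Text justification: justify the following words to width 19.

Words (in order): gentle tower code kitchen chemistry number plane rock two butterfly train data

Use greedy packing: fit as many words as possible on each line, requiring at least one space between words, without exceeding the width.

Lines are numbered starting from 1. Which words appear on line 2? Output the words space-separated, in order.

Answer: kitchen chemistry

Derivation:
Line 1: ['gentle', 'tower', 'code'] (min_width=17, slack=2)
Line 2: ['kitchen', 'chemistry'] (min_width=17, slack=2)
Line 3: ['number', 'plane', 'rock'] (min_width=17, slack=2)
Line 4: ['two', 'butterfly', 'train'] (min_width=19, slack=0)
Line 5: ['data'] (min_width=4, slack=15)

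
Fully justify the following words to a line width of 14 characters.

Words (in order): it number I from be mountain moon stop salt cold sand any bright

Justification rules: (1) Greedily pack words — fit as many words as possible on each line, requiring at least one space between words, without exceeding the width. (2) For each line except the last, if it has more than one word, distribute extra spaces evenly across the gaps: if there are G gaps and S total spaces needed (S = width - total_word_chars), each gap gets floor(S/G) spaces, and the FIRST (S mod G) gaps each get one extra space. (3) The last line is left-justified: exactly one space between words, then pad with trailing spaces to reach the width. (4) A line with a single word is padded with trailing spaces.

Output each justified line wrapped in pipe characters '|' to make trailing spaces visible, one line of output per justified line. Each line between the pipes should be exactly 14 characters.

Answer: |it   number  I|
|from        be|
|mountain  moon|
|stop salt cold|
|sand       any|
|bright        |

Derivation:
Line 1: ['it', 'number', 'I'] (min_width=11, slack=3)
Line 2: ['from', 'be'] (min_width=7, slack=7)
Line 3: ['mountain', 'moon'] (min_width=13, slack=1)
Line 4: ['stop', 'salt', 'cold'] (min_width=14, slack=0)
Line 5: ['sand', 'any'] (min_width=8, slack=6)
Line 6: ['bright'] (min_width=6, slack=8)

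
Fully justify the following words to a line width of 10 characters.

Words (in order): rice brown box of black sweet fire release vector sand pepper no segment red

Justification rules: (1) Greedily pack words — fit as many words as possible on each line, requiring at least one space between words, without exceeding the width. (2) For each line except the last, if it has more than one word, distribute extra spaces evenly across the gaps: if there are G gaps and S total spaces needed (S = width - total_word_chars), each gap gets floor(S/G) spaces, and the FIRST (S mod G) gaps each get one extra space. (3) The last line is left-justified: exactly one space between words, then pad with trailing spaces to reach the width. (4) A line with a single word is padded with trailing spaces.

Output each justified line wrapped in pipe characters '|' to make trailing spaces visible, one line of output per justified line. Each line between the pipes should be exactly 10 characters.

Answer: |rice brown|
|box     of|
|black     |
|sweet fire|
|release   |
|vector    |
|sand      |
|pepper  no|
|segment   |
|red       |

Derivation:
Line 1: ['rice', 'brown'] (min_width=10, slack=0)
Line 2: ['box', 'of'] (min_width=6, slack=4)
Line 3: ['black'] (min_width=5, slack=5)
Line 4: ['sweet', 'fire'] (min_width=10, slack=0)
Line 5: ['release'] (min_width=7, slack=3)
Line 6: ['vector'] (min_width=6, slack=4)
Line 7: ['sand'] (min_width=4, slack=6)
Line 8: ['pepper', 'no'] (min_width=9, slack=1)
Line 9: ['segment'] (min_width=7, slack=3)
Line 10: ['red'] (min_width=3, slack=7)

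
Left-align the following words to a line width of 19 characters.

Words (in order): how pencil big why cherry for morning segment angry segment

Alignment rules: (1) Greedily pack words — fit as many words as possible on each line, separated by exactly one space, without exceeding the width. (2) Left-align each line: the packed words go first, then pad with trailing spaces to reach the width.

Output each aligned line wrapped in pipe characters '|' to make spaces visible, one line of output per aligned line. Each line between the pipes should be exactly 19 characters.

Answer: |how pencil big why |
|cherry for morning |
|segment angry      |
|segment            |

Derivation:
Line 1: ['how', 'pencil', 'big', 'why'] (min_width=18, slack=1)
Line 2: ['cherry', 'for', 'morning'] (min_width=18, slack=1)
Line 3: ['segment', 'angry'] (min_width=13, slack=6)
Line 4: ['segment'] (min_width=7, slack=12)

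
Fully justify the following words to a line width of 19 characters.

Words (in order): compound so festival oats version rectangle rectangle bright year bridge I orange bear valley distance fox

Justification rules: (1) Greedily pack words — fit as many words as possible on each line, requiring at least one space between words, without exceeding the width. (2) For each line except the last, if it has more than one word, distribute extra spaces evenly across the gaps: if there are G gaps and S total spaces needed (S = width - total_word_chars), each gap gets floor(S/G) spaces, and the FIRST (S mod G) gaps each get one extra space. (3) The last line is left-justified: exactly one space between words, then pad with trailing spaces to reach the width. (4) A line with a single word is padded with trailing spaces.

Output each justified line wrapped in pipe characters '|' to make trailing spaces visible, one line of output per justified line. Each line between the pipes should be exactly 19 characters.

Answer: |compound         so|
|festival       oats|
|version   rectangle|
|rectangle    bright|
|year    bridge    I|
|orange  bear valley|
|distance fox       |

Derivation:
Line 1: ['compound', 'so'] (min_width=11, slack=8)
Line 2: ['festival', 'oats'] (min_width=13, slack=6)
Line 3: ['version', 'rectangle'] (min_width=17, slack=2)
Line 4: ['rectangle', 'bright'] (min_width=16, slack=3)
Line 5: ['year', 'bridge', 'I'] (min_width=13, slack=6)
Line 6: ['orange', 'bear', 'valley'] (min_width=18, slack=1)
Line 7: ['distance', 'fox'] (min_width=12, slack=7)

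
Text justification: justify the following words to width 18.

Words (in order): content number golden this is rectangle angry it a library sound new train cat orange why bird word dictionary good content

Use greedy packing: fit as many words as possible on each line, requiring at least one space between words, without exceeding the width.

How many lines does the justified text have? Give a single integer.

Answer: 8

Derivation:
Line 1: ['content', 'number'] (min_width=14, slack=4)
Line 2: ['golden', 'this', 'is'] (min_width=14, slack=4)
Line 3: ['rectangle', 'angry', 'it'] (min_width=18, slack=0)
Line 4: ['a', 'library', 'sound'] (min_width=15, slack=3)
Line 5: ['new', 'train', 'cat'] (min_width=13, slack=5)
Line 6: ['orange', 'why', 'bird'] (min_width=15, slack=3)
Line 7: ['word', 'dictionary'] (min_width=15, slack=3)
Line 8: ['good', 'content'] (min_width=12, slack=6)
Total lines: 8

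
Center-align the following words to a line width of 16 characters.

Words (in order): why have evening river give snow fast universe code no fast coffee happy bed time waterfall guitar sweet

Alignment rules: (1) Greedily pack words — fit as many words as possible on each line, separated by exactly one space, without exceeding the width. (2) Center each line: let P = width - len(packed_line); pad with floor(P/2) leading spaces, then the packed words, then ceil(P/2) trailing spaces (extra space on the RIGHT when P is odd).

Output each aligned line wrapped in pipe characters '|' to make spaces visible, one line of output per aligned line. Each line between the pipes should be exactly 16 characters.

Line 1: ['why', 'have', 'evening'] (min_width=16, slack=0)
Line 2: ['river', 'give', 'snow'] (min_width=15, slack=1)
Line 3: ['fast', 'universe'] (min_width=13, slack=3)
Line 4: ['code', 'no', 'fast'] (min_width=12, slack=4)
Line 5: ['coffee', 'happy', 'bed'] (min_width=16, slack=0)
Line 6: ['time', 'waterfall'] (min_width=14, slack=2)
Line 7: ['guitar', 'sweet'] (min_width=12, slack=4)

Answer: |why have evening|
|river give snow |
| fast universe  |
|  code no fast  |
|coffee happy bed|
| time waterfall |
|  guitar sweet  |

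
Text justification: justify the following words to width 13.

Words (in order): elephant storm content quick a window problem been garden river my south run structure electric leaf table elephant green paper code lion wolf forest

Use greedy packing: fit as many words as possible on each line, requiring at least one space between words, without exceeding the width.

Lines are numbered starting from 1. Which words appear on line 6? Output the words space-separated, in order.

Line 1: ['elephant'] (min_width=8, slack=5)
Line 2: ['storm', 'content'] (min_width=13, slack=0)
Line 3: ['quick', 'a'] (min_width=7, slack=6)
Line 4: ['window'] (min_width=6, slack=7)
Line 5: ['problem', 'been'] (min_width=12, slack=1)
Line 6: ['garden', 'river'] (min_width=12, slack=1)
Line 7: ['my', 'south', 'run'] (min_width=12, slack=1)
Line 8: ['structure'] (min_width=9, slack=4)
Line 9: ['electric', 'leaf'] (min_width=13, slack=0)
Line 10: ['table'] (min_width=5, slack=8)
Line 11: ['elephant'] (min_width=8, slack=5)
Line 12: ['green', 'paper'] (min_width=11, slack=2)
Line 13: ['code', 'lion'] (min_width=9, slack=4)
Line 14: ['wolf', 'forest'] (min_width=11, slack=2)

Answer: garden river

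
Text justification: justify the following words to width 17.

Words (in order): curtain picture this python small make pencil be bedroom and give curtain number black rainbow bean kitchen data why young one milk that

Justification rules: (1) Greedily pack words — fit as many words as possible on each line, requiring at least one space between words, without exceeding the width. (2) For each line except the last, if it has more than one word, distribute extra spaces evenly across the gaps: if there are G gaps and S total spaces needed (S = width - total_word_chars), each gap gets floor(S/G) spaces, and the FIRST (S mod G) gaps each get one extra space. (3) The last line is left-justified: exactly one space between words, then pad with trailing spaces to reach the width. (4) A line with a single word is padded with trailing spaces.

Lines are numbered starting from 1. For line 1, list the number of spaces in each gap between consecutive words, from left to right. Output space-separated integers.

Answer: 3

Derivation:
Line 1: ['curtain', 'picture'] (min_width=15, slack=2)
Line 2: ['this', 'python', 'small'] (min_width=17, slack=0)
Line 3: ['make', 'pencil', 'be'] (min_width=14, slack=3)
Line 4: ['bedroom', 'and', 'give'] (min_width=16, slack=1)
Line 5: ['curtain', 'number'] (min_width=14, slack=3)
Line 6: ['black', 'rainbow'] (min_width=13, slack=4)
Line 7: ['bean', 'kitchen', 'data'] (min_width=17, slack=0)
Line 8: ['why', 'young', 'one'] (min_width=13, slack=4)
Line 9: ['milk', 'that'] (min_width=9, slack=8)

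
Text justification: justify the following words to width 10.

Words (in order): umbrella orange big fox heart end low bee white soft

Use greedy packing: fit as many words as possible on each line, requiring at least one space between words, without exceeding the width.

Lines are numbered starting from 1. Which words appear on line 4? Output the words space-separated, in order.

Answer: end low

Derivation:
Line 1: ['umbrella'] (min_width=8, slack=2)
Line 2: ['orange', 'big'] (min_width=10, slack=0)
Line 3: ['fox', 'heart'] (min_width=9, slack=1)
Line 4: ['end', 'low'] (min_width=7, slack=3)
Line 5: ['bee', 'white'] (min_width=9, slack=1)
Line 6: ['soft'] (min_width=4, slack=6)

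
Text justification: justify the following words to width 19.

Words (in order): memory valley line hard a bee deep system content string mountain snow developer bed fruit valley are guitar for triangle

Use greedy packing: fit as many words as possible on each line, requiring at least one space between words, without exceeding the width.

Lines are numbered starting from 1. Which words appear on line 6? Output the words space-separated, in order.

Answer: fruit valley are

Derivation:
Line 1: ['memory', 'valley', 'line'] (min_width=18, slack=1)
Line 2: ['hard', 'a', 'bee', 'deep'] (min_width=15, slack=4)
Line 3: ['system', 'content'] (min_width=14, slack=5)
Line 4: ['string', 'mountain'] (min_width=15, slack=4)
Line 5: ['snow', 'developer', 'bed'] (min_width=18, slack=1)
Line 6: ['fruit', 'valley', 'are'] (min_width=16, slack=3)
Line 7: ['guitar', 'for', 'triangle'] (min_width=19, slack=0)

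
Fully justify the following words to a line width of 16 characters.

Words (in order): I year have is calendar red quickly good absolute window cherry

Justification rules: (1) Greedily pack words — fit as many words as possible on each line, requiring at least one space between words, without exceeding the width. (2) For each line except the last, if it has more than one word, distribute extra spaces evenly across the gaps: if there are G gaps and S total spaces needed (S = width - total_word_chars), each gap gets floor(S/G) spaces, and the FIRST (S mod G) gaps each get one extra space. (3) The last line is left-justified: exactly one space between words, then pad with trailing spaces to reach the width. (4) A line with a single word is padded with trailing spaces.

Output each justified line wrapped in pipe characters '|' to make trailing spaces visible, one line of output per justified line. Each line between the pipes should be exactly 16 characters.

Line 1: ['I', 'year', 'have', 'is'] (min_width=14, slack=2)
Line 2: ['calendar', 'red'] (min_width=12, slack=4)
Line 3: ['quickly', 'good'] (min_width=12, slack=4)
Line 4: ['absolute', 'window'] (min_width=15, slack=1)
Line 5: ['cherry'] (min_width=6, slack=10)

Answer: |I  year  have is|
|calendar     red|
|quickly     good|
|absolute  window|
|cherry          |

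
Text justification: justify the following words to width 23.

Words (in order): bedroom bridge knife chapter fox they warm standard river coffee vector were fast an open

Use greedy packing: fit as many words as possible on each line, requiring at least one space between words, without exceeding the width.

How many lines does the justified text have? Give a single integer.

Answer: 5

Derivation:
Line 1: ['bedroom', 'bridge', 'knife'] (min_width=20, slack=3)
Line 2: ['chapter', 'fox', 'they', 'warm'] (min_width=21, slack=2)
Line 3: ['standard', 'river', 'coffee'] (min_width=21, slack=2)
Line 4: ['vector', 'were', 'fast', 'an'] (min_width=19, slack=4)
Line 5: ['open'] (min_width=4, slack=19)
Total lines: 5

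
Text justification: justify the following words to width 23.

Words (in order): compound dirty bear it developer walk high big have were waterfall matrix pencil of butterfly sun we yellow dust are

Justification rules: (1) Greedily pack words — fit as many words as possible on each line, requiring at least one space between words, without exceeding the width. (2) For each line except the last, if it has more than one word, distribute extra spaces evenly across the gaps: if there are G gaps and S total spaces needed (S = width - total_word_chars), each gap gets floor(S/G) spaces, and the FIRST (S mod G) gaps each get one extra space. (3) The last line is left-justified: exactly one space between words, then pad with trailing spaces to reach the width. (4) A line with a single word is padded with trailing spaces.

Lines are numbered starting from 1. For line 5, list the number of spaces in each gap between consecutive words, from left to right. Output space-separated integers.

Answer: 1 1 1

Derivation:
Line 1: ['compound', 'dirty', 'bear', 'it'] (min_width=22, slack=1)
Line 2: ['developer', 'walk', 'high', 'big'] (min_width=23, slack=0)
Line 3: ['have', 'were', 'waterfall'] (min_width=19, slack=4)
Line 4: ['matrix', 'pencil', 'of'] (min_width=16, slack=7)
Line 5: ['butterfly', 'sun', 'we', 'yellow'] (min_width=23, slack=0)
Line 6: ['dust', 'are'] (min_width=8, slack=15)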